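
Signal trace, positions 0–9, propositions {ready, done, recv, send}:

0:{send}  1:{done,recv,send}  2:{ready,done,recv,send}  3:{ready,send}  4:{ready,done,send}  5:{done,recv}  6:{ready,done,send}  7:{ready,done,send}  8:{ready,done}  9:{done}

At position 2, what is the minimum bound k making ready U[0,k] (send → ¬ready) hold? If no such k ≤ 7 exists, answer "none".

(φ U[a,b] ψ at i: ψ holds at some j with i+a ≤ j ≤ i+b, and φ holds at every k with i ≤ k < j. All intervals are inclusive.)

3

Need earliest j ≥ 2 with (send → ¬ready), and ready at every k in [2,j-1].
  j=2: rhs fails.
  j=3: rhs fails.
  j=4: rhs fails.
  j=5: rhs holds; lhs holds on [2,4]. k = 3.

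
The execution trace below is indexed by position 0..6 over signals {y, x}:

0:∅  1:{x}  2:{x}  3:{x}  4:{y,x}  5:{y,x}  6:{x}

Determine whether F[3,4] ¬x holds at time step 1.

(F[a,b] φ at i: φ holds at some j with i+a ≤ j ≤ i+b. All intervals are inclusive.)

False

Check ¬x at each j in [4,5]:
  j=4: false
  j=5: false
No position in the window satisfies it → formula fails.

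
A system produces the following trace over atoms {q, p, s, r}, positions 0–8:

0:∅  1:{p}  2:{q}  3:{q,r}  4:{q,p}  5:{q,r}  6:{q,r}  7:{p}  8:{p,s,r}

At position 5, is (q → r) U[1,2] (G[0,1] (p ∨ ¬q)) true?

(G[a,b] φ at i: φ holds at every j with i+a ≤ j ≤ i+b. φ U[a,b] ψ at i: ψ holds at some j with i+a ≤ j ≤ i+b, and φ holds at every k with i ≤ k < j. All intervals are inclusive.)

Need some j in [6,7] with G[0,1] (p ∨ ¬q), and (q → r) at every k in [5,j-1].
  j=6: G[0,1] (p ∨ ¬q) — fails at 6.
  j=7: G[0,1] (p ∨ ¬q) holds; (q → r) holds at every k in [5,6] → satisfied.

Holds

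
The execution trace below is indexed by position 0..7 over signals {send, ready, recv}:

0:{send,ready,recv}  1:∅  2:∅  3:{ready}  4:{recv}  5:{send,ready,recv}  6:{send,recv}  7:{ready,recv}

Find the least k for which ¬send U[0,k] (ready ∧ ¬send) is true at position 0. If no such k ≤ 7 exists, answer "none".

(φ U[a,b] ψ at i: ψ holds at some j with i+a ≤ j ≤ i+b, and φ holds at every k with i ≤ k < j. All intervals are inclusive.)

Need earliest j ≥ 0 with (ready ∧ ¬send), and ¬send at every k in [0,j-1].
  j=0: rhs fails.
  j=1: rhs fails.
  j=2: rhs fails.
  j=3: rhs holds but lhs fails at k=0.
  j=4: rhs fails.
  j=5: rhs fails.
  j=6: rhs fails.
  j=7: rhs holds but lhs fails at k=0.
No witness within the range → none.

none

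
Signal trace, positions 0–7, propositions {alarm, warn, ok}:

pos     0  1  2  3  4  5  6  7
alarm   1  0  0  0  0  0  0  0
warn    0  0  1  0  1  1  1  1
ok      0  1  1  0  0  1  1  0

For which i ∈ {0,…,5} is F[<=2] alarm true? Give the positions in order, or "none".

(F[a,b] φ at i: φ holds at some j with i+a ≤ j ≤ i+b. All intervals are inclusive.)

Evaluate at each i in [0,5]:
  i=0: ✓ (witness j=0)
  i=1: ✗ (none in [1,3])
  i=2: ✗ (none in [2,4])
  i=3: ✗ (none in [3,5])
  i=4: ✗ (none in [4,6])
  i=5: ✗ (none in [5,7])

0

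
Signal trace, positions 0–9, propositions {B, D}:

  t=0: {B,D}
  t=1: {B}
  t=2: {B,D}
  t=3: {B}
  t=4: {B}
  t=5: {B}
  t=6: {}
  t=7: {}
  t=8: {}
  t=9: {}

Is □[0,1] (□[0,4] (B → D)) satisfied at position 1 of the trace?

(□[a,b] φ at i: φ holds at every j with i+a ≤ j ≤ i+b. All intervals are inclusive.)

Check □[0,4] (B → D) at every j in [1,2]:
  j=1: fails at 1
  j=2: fails at 3
Fails at j=1 → formula fails.

No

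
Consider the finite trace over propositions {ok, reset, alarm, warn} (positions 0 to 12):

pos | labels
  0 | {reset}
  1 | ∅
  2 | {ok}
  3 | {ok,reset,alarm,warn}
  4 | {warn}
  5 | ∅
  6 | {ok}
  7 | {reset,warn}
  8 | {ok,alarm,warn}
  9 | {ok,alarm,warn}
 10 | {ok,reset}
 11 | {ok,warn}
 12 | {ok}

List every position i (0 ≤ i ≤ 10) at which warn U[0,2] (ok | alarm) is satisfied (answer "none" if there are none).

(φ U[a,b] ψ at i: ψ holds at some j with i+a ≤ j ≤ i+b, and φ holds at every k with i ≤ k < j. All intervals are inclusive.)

2, 3, 6, 7, 8, 9, 10

Evaluate at each i in [0,10]:
  i=0: ✗ (lhs fails at k=0 before rhs at j=2)
  i=1: ✗ (lhs fails at k=1 before rhs at j=2)
  i=2: ✓ (rhs at j=2)
  i=3: ✓ (rhs at j=3)
  i=4: ✗ (lhs fails at k=5 before rhs at j=6)
  i=5: ✗ (lhs fails at k=5 before rhs at j=6)
  i=6: ✓ (rhs at j=6)
  i=7: ✓ (rhs at j=8; lhs holds on [7,7])
  i=8: ✓ (rhs at j=8)
  i=9: ✓ (rhs at j=9)
  i=10: ✓ (rhs at j=10)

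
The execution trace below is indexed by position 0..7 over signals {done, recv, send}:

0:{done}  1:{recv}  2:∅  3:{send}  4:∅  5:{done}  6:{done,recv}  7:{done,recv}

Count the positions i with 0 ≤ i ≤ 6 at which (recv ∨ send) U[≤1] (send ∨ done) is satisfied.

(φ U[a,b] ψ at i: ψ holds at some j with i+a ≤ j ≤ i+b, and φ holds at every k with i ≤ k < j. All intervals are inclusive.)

Evaluate at each i in [0,6]:
  i=0: ✓ (rhs at j=0)
  i=1: ✗ (no rhs in [1,2])
  i=2: ✗ (lhs fails at k=2 before rhs at j=3)
  i=3: ✓ (rhs at j=3)
  i=4: ✗ (lhs fails at k=4 before rhs at j=5)
  i=5: ✓ (rhs at j=5)
  i=6: ✓ (rhs at j=6)
Positions where it holds: {0, 3, 5, 6} → 4.

4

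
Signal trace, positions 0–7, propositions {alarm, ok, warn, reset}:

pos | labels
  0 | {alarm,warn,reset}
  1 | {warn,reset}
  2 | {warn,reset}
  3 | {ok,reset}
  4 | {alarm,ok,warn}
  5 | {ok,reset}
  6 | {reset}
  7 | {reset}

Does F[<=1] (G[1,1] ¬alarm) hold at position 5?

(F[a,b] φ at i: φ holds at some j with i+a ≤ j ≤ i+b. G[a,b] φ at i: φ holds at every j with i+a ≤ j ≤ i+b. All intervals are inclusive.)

Yes

Check G[1,1] ¬alarm at each j in [5,6]:
  j=5: holds on [6,6]
  j=6: holds on [7,7]
Found at j=5 → formula holds.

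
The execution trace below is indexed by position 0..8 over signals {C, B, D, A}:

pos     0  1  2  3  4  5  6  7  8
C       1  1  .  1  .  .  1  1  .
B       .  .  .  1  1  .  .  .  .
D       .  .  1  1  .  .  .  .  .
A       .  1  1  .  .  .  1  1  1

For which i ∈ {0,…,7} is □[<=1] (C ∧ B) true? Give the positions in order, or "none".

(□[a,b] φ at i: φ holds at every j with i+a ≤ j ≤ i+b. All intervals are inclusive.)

Evaluate at each i in [0,7]:
  i=0: ✗ (fails at j=0)
  i=1: ✗ (fails at j=1)
  i=2: ✗ (fails at j=2)
  i=3: ✗ (fails at j=4)
  i=4: ✗ (fails at j=4)
  i=5: ✗ (fails at j=5)
  i=6: ✗ (fails at j=6)
  i=7: ✗ (fails at j=7)

none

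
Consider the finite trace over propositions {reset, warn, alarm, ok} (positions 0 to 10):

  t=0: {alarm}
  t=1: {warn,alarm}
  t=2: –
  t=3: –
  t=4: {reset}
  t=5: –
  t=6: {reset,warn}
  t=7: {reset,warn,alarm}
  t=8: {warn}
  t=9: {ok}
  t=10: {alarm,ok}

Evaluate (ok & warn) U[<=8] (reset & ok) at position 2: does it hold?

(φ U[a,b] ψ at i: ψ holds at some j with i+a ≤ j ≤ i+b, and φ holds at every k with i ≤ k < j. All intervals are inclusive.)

Need some j in [2,10] with (reset & ok), and (ok & warn) at every k in [2,j-1].
  j=2: (reset & ok) false.
  j=3: (reset & ok) false.
  j=4: (reset & ok) false.
  j=5: (reset & ok) false.
  j=6: (reset & ok) false.
  j=7: (reset & ok) false.
  j=8: (reset & ok) false.
  j=9: (reset & ok) false.
  j=10: (reset & ok) false.
No j in the window works → until fails.

False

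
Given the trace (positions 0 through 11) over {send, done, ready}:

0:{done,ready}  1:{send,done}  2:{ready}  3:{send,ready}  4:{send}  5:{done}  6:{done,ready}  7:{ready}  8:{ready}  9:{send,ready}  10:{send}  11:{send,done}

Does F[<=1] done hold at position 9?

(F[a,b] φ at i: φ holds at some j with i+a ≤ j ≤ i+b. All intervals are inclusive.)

False

Check done at each j in [9,10]:
  j=9: false
  j=10: false
No position in the window satisfies it → formula fails.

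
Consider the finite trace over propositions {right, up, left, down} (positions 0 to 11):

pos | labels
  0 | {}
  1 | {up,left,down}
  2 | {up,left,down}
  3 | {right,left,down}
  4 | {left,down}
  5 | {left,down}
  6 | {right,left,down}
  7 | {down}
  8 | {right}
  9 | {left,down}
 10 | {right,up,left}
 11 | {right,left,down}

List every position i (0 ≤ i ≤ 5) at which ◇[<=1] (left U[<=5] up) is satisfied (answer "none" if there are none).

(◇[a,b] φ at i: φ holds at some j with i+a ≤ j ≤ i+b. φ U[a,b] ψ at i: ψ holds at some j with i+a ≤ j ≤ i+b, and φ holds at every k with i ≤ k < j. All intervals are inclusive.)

Evaluate at each i in [0,5]:
  i=0: ✓ (witness j=1)
  i=1: ✓ (witness j=1)
  i=2: ✓ (witness j=2)
  i=3: ✗ (none in [3,4])
  i=4: ✗ (none in [4,5])
  i=5: ✗ (none in [5,6])

0, 1, 2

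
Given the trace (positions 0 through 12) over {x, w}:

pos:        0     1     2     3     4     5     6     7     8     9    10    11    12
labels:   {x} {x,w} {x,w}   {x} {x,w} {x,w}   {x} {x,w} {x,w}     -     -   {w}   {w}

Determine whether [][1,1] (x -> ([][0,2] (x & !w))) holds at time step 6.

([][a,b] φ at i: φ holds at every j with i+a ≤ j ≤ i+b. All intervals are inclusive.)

No

Check (x -> ([][0,2] (x & !w))) at every j in [7,7]:
  j=7: antecedent true; consequent fails at 7 → ✗
Fails at j=7 → formula fails.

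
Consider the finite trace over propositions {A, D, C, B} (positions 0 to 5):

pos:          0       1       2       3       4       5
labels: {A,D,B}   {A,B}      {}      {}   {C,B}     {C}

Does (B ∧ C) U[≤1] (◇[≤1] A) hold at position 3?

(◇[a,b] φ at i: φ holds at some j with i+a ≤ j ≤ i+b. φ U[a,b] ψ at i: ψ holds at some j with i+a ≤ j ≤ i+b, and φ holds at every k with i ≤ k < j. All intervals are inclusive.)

Need some j in [3,4] with ◇[≤1] A, and (B ∧ C) at every k in [3,j-1].
  j=3: ◇[≤1] A — fails (none in [3,4]).
  j=4: ◇[≤1] A — fails (none in [4,5]).
No j in the window works → until fails.

No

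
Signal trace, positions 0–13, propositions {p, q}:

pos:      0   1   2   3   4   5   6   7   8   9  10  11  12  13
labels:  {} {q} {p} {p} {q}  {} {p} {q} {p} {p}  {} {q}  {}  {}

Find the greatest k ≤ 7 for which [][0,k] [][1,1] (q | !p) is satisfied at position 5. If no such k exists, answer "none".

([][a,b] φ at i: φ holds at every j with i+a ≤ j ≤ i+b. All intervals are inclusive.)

none

[][1,1] (q | !p) must hold from j=5 onward; find where it first fails.
  j=5: fails → no k works.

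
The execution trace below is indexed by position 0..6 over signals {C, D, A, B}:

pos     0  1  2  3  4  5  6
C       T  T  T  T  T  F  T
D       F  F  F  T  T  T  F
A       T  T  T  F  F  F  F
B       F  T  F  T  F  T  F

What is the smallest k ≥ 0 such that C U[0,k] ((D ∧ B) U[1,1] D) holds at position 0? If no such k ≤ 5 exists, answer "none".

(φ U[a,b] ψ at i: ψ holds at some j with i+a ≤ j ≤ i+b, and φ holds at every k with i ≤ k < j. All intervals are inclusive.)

Need earliest j ≥ 0 with ((D ∧ B) U[1,1] D), and C at every k in [0,j-1].
  j=0: rhs fails.
  j=1: rhs fails.
  j=2: rhs fails.
  j=3: rhs holds; lhs holds on [0,2]. k = 3.

3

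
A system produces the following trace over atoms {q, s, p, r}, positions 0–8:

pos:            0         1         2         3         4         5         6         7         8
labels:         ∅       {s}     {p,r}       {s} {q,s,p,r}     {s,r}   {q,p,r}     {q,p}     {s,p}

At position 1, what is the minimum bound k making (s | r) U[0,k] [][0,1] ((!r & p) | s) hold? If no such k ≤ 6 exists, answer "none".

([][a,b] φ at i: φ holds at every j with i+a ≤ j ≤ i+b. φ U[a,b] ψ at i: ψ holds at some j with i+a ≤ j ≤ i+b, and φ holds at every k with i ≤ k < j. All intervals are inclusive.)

2

Need earliest j ≥ 1 with [][0,1] ((!r & p) | s), and (s | r) at every k in [1,j-1].
  j=1: rhs fails.
  j=2: rhs fails.
  j=3: rhs holds; lhs holds on [1,2]. k = 2.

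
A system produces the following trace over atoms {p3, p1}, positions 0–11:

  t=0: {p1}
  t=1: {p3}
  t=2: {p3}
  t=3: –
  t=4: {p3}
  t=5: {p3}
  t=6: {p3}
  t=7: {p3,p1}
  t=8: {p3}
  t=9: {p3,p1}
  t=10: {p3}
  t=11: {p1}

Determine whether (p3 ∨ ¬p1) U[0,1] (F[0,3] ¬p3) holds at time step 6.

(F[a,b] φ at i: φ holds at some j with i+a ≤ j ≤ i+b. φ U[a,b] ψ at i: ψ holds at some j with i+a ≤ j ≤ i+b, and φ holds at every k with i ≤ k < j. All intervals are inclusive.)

Need some j in [6,7] with F[0,3] ¬p3, and (p3 ∨ ¬p1) at every k in [6,j-1].
  j=6: F[0,3] ¬p3 — fails (none in [6,9]).
  j=7: F[0,3] ¬p3 — fails (none in [7,10]).
No j in the window works → until fails.

No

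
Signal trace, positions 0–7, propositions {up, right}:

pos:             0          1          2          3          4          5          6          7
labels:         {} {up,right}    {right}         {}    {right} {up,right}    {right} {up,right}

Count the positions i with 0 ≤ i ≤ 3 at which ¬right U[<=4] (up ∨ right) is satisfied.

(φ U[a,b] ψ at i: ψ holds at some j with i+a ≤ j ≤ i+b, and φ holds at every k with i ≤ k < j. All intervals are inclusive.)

4

Evaluate at each i in [0,3]:
  i=0: ✓ (rhs at j=1; lhs holds on [0,0])
  i=1: ✓ (rhs at j=1)
  i=2: ✓ (rhs at j=2)
  i=3: ✓ (rhs at j=4; lhs holds on [3,3])
Positions where it holds: {0, 1, 2, 3} → 4.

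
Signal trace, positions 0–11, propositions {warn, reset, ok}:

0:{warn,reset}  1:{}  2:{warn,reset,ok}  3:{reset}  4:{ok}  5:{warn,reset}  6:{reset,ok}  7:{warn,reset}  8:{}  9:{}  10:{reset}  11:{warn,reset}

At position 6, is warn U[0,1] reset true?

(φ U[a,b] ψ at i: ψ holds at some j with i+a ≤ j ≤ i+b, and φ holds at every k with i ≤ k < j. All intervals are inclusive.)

Need some j in [6,7] with reset, and warn at every k in [6,j-1].
  j=6: reset holds; no prefix to check → satisfied.

Holds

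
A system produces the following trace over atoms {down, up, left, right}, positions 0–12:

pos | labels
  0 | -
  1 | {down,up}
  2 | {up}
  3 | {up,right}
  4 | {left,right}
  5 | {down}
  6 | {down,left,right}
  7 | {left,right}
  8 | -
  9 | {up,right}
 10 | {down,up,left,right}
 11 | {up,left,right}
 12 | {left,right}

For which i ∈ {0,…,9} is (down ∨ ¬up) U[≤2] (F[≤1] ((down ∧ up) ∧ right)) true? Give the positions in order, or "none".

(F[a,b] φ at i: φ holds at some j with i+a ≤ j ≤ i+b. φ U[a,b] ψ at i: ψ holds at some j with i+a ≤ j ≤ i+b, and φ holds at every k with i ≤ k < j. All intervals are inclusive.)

7, 8, 9

Evaluate at each i in [0,9]:
  i=0: ✗ (no rhs in [0,2])
  i=1: ✗ (no rhs in [1,3])
  i=2: ✗ (no rhs in [2,4])
  i=3: ✗ (no rhs in [3,5])
  i=4: ✗ (no rhs in [4,6])
  i=5: ✗ (no rhs in [5,7])
  i=6: ✗ (no rhs in [6,8])
  i=7: ✓ (rhs at j=9; lhs holds on [7,8])
  i=8: ✓ (rhs at j=9; lhs holds on [8,8])
  i=9: ✓ (rhs at j=9)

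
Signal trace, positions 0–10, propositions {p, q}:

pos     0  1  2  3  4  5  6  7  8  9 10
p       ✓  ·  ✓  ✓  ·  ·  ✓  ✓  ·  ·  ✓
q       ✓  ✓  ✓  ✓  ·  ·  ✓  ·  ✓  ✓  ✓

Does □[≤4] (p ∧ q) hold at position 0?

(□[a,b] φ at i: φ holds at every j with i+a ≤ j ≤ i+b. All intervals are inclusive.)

False

Check (p ∧ q) at every j in [0,4]:
  j=0: true
  j=1: false
  j=2: true
  j=3: true
  j=4: false
Fails at j=1 → formula fails.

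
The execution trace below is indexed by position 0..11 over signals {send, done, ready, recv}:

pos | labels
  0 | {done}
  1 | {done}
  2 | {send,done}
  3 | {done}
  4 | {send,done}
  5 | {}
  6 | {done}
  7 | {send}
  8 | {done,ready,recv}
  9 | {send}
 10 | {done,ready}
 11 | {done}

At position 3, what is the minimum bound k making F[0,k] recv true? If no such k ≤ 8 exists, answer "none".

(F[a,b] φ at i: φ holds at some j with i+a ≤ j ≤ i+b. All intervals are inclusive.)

Scan j = 3,4,… for recv:
  j=3: fails
  j=4: fails
  j=5: fails
  j=6: fails
  j=7: fails
  j=8: holds
First hit at j=8, so smallest k = 8-3 = 5.

5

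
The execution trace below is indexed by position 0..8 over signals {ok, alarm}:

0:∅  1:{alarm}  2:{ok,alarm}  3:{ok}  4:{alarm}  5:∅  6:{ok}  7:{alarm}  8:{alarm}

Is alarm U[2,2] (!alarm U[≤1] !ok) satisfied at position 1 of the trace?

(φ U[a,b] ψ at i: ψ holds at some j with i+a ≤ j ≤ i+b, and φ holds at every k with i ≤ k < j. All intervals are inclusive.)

True

Need some j in [3,3] with (!alarm U[≤1] !ok), and alarm at every k in [1,j-1].
  j=3: (!alarm U[≤1] !ok) holds; alarm holds at every k in [1,2] → satisfied.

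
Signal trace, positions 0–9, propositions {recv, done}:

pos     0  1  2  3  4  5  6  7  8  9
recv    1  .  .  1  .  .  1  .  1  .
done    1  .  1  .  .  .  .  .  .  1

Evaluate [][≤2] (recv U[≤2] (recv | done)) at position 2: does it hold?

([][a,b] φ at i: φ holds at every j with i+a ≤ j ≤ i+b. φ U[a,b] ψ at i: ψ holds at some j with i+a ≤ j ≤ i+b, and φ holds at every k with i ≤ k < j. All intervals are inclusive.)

Check (recv U[≤2] (recv | done)) at every j in [2,4]:
  j=2: holds
  j=3: holds
  j=4: fails
Fails at j=4 → formula fails.

Does not hold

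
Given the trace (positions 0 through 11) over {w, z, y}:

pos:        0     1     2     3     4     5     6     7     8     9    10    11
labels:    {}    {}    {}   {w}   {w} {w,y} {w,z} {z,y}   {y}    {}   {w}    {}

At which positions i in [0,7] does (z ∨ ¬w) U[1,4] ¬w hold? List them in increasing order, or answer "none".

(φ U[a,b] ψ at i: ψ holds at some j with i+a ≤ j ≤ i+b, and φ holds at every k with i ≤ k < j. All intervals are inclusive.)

Evaluate at each i in [0,7]:
  i=0: ✓ (rhs at j=1; lhs holds on [0,0])
  i=1: ✓ (rhs at j=2; lhs holds on [1,1])
  i=2: ✗ (no rhs in [3,6])
  i=3: ✗ (lhs fails at k=3 before rhs at j=7)
  i=4: ✗ (lhs fails at k=4 before rhs at j=7)
  i=5: ✗ (lhs fails at k=5 before rhs at j=7)
  i=6: ✓ (rhs at j=7; lhs holds on [6,6])
  i=7: ✓ (rhs at j=8; lhs holds on [7,7])

0, 1, 6, 7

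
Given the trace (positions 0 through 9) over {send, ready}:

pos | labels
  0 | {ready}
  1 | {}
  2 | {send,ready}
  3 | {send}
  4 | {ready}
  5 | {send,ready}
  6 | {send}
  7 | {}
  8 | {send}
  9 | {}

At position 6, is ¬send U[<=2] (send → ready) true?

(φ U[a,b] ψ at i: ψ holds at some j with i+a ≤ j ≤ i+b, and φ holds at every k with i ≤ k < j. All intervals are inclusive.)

Does not hold

Need some j in [6,8] with (send → ready), and ¬send at every k in [6,j-1].
  j=6: (send → ready) false.
  j=7: (send → ready) holds, but ¬send fails at k=6 → not this j.
  j=8: (send → ready) false.
No j in the window works → until fails.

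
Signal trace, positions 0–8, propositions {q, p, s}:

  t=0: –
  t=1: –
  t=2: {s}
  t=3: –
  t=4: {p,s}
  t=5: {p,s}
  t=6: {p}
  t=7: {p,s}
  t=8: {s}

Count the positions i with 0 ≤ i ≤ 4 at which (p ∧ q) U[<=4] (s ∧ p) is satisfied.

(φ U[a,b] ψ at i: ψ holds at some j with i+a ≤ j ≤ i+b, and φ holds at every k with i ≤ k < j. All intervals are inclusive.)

1

Evaluate at each i in [0,4]:
  i=0: ✗ (lhs fails at k=0 before rhs at j=4)
  i=1: ✗ (lhs fails at k=1 before rhs at j=4)
  i=2: ✗ (lhs fails at k=2 before rhs at j=4)
  i=3: ✗ (lhs fails at k=3 before rhs at j=4)
  i=4: ✓ (rhs at j=4)
Positions where it holds: {4} → 1.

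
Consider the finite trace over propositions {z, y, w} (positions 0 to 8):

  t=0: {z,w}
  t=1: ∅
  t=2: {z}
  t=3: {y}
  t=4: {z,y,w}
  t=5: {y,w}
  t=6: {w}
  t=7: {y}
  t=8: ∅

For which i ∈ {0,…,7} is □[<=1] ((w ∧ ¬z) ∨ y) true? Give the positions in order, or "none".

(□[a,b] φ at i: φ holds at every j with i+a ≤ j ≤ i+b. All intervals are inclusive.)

Evaluate at each i in [0,7]:
  i=0: ✗ (fails at j=0)
  i=1: ✗ (fails at j=1)
  i=2: ✗ (fails at j=2)
  i=3: ✓ (all of [3,4])
  i=4: ✓ (all of [4,5])
  i=5: ✓ (all of [5,6])
  i=6: ✓ (all of [6,7])
  i=7: ✗ (fails at j=8)

3, 4, 5, 6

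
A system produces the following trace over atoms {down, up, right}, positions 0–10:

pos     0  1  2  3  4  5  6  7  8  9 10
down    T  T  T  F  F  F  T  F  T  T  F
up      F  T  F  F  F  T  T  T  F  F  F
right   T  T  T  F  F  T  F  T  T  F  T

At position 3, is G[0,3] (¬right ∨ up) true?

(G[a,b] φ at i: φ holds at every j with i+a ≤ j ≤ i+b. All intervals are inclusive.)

Check (¬right ∨ up) at every j in [3,6]:
  j=3: true
  j=4: true
  j=5: true
  j=6: true
All positions satisfy it → formula holds.

Yes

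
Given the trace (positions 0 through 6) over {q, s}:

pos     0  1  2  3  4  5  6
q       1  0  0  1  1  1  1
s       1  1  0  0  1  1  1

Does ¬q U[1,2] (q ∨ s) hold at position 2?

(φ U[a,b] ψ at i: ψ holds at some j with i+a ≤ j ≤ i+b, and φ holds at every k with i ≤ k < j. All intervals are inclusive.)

Need some j in [3,4] with (q ∨ s), and ¬q at every k in [2,j-1].
  j=3: (q ∨ s) holds; ¬q holds at every k in [2,2] → satisfied.

True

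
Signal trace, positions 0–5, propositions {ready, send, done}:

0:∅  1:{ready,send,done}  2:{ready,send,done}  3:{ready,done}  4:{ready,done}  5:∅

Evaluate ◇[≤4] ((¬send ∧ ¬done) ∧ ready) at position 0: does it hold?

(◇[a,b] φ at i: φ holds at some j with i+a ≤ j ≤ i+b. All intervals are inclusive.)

No

Check ((¬send ∧ ¬done) ∧ ready) at each j in [0,4]:
  j=0: false
  j=1: false
  j=2: false
  j=3: false
  j=4: false
No position in the window satisfies it → formula fails.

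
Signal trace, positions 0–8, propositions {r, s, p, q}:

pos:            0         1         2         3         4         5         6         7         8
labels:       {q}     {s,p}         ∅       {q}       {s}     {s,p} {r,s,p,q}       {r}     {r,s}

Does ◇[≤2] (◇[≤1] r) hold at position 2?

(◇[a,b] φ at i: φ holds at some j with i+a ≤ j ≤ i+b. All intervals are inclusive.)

False

Check ◇[≤1] r at each j in [2,4]:
  j=2: fails (none in [2,3])
  j=3: fails (none in [3,4])
  j=4: fails (none in [4,5])
No position in the window satisfies it → formula fails.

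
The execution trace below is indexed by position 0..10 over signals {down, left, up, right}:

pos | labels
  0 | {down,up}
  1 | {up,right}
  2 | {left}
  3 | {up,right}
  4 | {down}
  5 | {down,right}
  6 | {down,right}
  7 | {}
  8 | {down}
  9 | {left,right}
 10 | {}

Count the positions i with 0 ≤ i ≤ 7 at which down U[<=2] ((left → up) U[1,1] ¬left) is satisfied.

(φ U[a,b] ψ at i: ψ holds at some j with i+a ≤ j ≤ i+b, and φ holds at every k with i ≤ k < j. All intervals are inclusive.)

Evaluate at each i in [0,7]:
  i=0: ✓ (rhs at j=0)
  i=1: ✗ (lhs fails at k=1 before rhs at j=3)
  i=2: ✗ (lhs fails at k=2 before rhs at j=3)
  i=3: ✓ (rhs at j=3)
  i=4: ✓ (rhs at j=4)
  i=5: ✓ (rhs at j=5)
  i=6: ✓ (rhs at j=6)
  i=7: ✓ (rhs at j=7)
Positions where it holds: {0, 3, 4, 5, 6, 7} → 6.

6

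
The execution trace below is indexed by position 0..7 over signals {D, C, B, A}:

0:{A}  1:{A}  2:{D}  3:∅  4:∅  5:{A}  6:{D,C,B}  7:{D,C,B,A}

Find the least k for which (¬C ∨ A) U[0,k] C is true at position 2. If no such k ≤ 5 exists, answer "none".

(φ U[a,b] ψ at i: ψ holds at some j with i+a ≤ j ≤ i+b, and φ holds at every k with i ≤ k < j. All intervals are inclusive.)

Need earliest j ≥ 2 with C, and (¬C ∨ A) at every k in [2,j-1].
  j=2: rhs fails.
  j=3: rhs fails.
  j=4: rhs fails.
  j=5: rhs fails.
  j=6: rhs holds; lhs holds on [2,5]. k = 4.

4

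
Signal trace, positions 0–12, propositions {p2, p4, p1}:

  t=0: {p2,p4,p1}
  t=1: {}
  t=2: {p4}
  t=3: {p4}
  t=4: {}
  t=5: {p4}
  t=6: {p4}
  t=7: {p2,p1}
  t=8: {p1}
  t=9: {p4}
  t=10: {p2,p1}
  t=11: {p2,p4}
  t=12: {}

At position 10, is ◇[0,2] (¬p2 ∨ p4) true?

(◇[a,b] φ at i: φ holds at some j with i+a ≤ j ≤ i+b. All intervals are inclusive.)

Holds

Check (¬p2 ∨ p4) at each j in [10,12]:
  j=10: false
  j=11: true
  j=12: true
Found at j=11 → formula holds.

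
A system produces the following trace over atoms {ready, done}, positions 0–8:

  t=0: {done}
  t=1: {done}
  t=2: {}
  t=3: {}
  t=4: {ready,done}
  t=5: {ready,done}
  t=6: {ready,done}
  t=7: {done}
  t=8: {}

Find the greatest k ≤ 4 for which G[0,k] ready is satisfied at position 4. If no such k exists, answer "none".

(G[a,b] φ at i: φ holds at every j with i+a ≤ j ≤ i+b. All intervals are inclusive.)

ready must hold from j=4 onward; find where it first fails.
  j=4: holds
  j=5: holds
  j=6: holds
  j=7: fails
Holds on [4,6], so largest k = 2.

2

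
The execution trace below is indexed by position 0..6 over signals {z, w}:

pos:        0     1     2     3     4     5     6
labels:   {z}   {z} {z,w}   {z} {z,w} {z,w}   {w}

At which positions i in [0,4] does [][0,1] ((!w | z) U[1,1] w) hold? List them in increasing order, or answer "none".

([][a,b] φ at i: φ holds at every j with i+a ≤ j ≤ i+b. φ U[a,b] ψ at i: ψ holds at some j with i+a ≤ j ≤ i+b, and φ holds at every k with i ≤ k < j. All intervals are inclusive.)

Evaluate at each i in [0,4]:
  i=0: ✗ (fails at j=0)
  i=1: ✗ (fails at j=2)
  i=2: ✗ (fails at j=2)
  i=3: ✓ (all of [3,4])
  i=4: ✓ (all of [4,5])

3, 4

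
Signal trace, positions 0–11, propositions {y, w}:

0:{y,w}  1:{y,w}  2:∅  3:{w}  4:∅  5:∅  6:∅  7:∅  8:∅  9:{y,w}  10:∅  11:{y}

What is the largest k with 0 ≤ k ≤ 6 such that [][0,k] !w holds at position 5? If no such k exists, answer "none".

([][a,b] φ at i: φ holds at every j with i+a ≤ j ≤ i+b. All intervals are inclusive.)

3

!w must hold from j=5 onward; find where it first fails.
  j=5: holds
  j=6: holds
  j=7: holds
  j=8: holds
  j=9: fails
Holds on [5,8], so largest k = 3.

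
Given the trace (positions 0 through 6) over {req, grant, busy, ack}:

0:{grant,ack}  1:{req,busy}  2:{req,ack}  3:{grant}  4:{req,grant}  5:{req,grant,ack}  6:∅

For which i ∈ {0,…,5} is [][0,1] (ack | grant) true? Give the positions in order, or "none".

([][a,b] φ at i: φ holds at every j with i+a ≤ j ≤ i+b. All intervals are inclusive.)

Evaluate at each i in [0,5]:
  i=0: ✗ (fails at j=1)
  i=1: ✗ (fails at j=1)
  i=2: ✓ (all of [2,3])
  i=3: ✓ (all of [3,4])
  i=4: ✓ (all of [4,5])
  i=5: ✗ (fails at j=6)

2, 3, 4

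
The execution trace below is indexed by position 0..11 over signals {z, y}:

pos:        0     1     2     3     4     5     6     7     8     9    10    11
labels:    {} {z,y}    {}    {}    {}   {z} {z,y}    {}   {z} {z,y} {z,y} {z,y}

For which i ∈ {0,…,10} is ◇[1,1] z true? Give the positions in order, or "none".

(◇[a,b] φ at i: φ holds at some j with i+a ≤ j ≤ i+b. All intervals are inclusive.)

0, 4, 5, 7, 8, 9, 10

Evaluate at each i in [0,10]:
  i=0: ✓ (witness j=1)
  i=1: ✗ (none in [2,2])
  i=2: ✗ (none in [3,3])
  i=3: ✗ (none in [4,4])
  i=4: ✓ (witness j=5)
  i=5: ✓ (witness j=6)
  i=6: ✗ (none in [7,7])
  i=7: ✓ (witness j=8)
  i=8: ✓ (witness j=9)
  i=9: ✓ (witness j=10)
  i=10: ✓ (witness j=11)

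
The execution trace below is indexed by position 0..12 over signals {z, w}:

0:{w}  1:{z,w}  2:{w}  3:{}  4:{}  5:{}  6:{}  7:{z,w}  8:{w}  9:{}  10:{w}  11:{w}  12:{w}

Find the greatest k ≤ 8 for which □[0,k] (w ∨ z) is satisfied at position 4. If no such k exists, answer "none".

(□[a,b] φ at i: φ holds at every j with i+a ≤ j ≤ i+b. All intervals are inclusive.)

(w ∨ z) must hold from j=4 onward; find where it first fails.
  j=4: fails → no k works.

none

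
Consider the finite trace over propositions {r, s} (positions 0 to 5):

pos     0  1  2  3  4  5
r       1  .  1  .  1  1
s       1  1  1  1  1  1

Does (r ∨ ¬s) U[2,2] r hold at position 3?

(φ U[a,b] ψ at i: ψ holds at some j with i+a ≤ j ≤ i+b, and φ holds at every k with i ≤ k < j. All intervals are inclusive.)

Need some j in [5,5] with r, and (r ∨ ¬s) at every k in [3,j-1].
  j=5: r holds, but (r ∨ ¬s) fails at k=3 → not this j.
No j in the window works → until fails.

Does not hold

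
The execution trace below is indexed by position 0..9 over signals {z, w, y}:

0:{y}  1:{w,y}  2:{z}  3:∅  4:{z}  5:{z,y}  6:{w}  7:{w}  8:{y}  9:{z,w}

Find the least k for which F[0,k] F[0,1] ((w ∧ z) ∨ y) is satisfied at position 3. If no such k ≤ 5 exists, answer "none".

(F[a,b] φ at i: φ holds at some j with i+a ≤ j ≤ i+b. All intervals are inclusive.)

1

Scan j = 3,4,… for F[0,1] ((w ∧ z) ∨ y):
  j=3: fails
  j=4: holds
First hit at j=4, so smallest k = 4-3 = 1.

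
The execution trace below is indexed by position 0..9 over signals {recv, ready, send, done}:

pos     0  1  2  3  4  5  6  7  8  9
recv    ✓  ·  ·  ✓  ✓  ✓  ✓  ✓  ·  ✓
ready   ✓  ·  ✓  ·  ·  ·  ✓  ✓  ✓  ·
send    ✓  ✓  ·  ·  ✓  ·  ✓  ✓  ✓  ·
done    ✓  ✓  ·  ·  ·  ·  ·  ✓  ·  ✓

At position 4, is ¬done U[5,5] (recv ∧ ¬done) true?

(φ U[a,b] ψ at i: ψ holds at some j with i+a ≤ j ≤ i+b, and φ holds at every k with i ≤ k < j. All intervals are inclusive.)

Need some j in [9,9] with (recv ∧ ¬done), and ¬done at every k in [4,j-1].
  j=9: (recv ∧ ¬done) false.
No j in the window works → until fails.

No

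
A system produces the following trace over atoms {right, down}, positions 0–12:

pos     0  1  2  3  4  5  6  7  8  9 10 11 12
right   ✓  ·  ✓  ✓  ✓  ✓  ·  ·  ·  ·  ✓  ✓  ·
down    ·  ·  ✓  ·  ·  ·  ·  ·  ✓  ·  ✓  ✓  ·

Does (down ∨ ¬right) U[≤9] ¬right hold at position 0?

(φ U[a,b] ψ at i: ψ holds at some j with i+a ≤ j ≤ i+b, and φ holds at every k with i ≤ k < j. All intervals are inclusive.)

Need some j in [0,9] with ¬right, and (down ∨ ¬right) at every k in [0,j-1].
  j=0: ¬right false.
  j=1: ¬right holds, but (down ∨ ¬right) fails at k=0 → not this j.
  j=2: ¬right false.
  j=3: ¬right false.
  j=4: ¬right false.
  j=5: ¬right false.
  j=6: ¬right holds, but (down ∨ ¬right) fails at k=0 → not this j.
  j=7: ¬right holds, but (down ∨ ¬right) fails at k=0 → not this j.
  j=8: ¬right holds, but (down ∨ ¬right) fails at k=0 → not this j.
  j=9: ¬right holds, but (down ∨ ¬right) fails at k=0 → not this j.
No j in the window works → until fails.

Does not hold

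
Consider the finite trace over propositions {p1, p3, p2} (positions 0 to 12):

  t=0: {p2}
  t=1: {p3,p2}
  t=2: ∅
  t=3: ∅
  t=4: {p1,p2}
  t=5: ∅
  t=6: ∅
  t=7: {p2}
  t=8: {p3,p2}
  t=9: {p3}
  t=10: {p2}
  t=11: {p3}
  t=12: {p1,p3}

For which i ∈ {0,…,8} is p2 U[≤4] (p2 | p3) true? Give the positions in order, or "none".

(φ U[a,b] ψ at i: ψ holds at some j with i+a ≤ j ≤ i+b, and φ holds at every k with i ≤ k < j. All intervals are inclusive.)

0, 1, 4, 7, 8

Evaluate at each i in [0,8]:
  i=0: ✓ (rhs at j=0)
  i=1: ✓ (rhs at j=1)
  i=2: ✗ (lhs fails at k=2 before rhs at j=4)
  i=3: ✗ (lhs fails at k=3 before rhs at j=4)
  i=4: ✓ (rhs at j=4)
  i=5: ✗ (lhs fails at k=5 before rhs at j=7)
  i=6: ✗ (lhs fails at k=6 before rhs at j=7)
  i=7: ✓ (rhs at j=7)
  i=8: ✓ (rhs at j=8)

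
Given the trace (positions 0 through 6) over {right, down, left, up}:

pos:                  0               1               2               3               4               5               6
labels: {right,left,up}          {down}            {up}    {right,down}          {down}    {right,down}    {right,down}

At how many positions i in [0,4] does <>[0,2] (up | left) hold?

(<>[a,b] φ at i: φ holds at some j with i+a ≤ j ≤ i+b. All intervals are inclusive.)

3

Evaluate at each i in [0,4]:
  i=0: ✓ (witness j=0)
  i=1: ✓ (witness j=2)
  i=2: ✓ (witness j=2)
  i=3: ✗ (none in [3,5])
  i=4: ✗ (none in [4,6])
Positions where it holds: {0, 1, 2} → 3.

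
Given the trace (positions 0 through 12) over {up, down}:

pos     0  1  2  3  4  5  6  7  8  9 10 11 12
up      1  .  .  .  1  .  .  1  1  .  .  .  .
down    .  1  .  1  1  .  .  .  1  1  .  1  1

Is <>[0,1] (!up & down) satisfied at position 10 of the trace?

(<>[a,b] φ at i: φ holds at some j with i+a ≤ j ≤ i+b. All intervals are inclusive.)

True

Check (!up & down) at each j in [10,11]:
  j=10: false
  j=11: true
Found at j=11 → formula holds.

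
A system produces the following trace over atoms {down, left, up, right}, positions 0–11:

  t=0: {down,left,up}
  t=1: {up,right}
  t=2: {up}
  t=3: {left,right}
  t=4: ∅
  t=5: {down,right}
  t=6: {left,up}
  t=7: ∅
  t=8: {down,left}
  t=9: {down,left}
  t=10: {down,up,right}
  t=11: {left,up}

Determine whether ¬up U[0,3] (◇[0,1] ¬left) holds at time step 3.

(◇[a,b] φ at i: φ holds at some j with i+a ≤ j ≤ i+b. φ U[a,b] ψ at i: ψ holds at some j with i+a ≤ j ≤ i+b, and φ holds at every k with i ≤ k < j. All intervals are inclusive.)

Need some j in [3,6] with ◇[0,1] ¬left, and ¬up at every k in [3,j-1].
  j=3: ◇[0,1] ¬left holds; no prefix to check → satisfied.

Holds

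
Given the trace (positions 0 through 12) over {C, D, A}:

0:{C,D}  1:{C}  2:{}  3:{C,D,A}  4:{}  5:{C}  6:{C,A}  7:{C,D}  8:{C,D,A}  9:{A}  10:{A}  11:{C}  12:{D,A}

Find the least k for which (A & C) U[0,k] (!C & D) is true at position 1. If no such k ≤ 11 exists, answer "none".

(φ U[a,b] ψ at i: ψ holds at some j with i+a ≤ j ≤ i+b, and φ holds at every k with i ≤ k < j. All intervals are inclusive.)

none

Need earliest j ≥ 1 with (!C & D), and (A & C) at every k in [1,j-1].
  j=1: rhs fails.
  j=2: rhs fails.
  j=3: rhs fails.
  j=4: rhs fails.
  j=5: rhs fails.
  j=6: rhs fails.
  j=7: rhs fails.
  j=8: rhs fails.
  j=9: rhs fails.
  j=10: rhs fails.
  j=11: rhs fails.
  j=12: rhs holds but lhs fails at k=1.
No witness within the range → none.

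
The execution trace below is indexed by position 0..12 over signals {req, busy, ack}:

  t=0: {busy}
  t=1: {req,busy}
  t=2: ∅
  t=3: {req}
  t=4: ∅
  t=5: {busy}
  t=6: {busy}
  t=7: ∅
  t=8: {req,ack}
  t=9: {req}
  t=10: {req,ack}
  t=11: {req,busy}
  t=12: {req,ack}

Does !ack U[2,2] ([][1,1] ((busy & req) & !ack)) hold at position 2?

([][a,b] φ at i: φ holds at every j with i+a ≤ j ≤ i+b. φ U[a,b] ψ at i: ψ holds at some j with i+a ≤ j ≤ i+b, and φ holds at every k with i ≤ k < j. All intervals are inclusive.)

Does not hold

Need some j in [4,4] with [][1,1] ((busy & req) & !ack), and !ack at every k in [2,j-1].
  j=4: [][1,1] ((busy & req) & !ack) — fails at 5.
No j in the window works → until fails.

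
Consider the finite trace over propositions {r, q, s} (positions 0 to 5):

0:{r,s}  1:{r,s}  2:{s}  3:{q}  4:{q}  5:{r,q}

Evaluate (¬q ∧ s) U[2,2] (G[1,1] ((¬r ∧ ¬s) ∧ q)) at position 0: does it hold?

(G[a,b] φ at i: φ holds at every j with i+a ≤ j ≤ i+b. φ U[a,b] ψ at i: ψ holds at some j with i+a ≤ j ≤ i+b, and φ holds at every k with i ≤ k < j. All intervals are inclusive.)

Holds

Need some j in [2,2] with G[1,1] ((¬r ∧ ¬s) ∧ q), and (¬q ∧ s) at every k in [0,j-1].
  j=2: G[1,1] ((¬r ∧ ¬s) ∧ q) holds; (¬q ∧ s) holds at every k in [0,1] → satisfied.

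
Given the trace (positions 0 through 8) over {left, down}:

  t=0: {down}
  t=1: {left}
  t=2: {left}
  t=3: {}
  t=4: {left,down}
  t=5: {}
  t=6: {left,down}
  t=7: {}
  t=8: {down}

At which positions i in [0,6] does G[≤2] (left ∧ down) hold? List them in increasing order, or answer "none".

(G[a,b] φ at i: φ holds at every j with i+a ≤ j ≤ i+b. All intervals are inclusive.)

Evaluate at each i in [0,6]:
  i=0: ✗ (fails at j=0)
  i=1: ✗ (fails at j=1)
  i=2: ✗ (fails at j=2)
  i=3: ✗ (fails at j=3)
  i=4: ✗ (fails at j=5)
  i=5: ✗ (fails at j=5)
  i=6: ✗ (fails at j=7)

none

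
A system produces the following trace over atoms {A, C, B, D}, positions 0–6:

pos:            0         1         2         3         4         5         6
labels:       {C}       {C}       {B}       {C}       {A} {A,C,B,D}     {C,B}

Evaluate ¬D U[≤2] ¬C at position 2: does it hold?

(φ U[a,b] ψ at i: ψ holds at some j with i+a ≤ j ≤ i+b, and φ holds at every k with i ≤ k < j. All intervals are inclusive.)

True

Need some j in [2,4] with ¬C, and ¬D at every k in [2,j-1].
  j=2: ¬C holds; no prefix to check → satisfied.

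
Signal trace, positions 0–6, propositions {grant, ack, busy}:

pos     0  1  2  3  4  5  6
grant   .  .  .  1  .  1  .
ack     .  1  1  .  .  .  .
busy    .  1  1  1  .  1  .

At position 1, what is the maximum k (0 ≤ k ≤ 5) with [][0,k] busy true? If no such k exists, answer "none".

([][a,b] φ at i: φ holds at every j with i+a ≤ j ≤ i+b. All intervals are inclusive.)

busy must hold from j=1 onward; find where it first fails.
  j=1: holds
  j=2: holds
  j=3: holds
  j=4: fails
Holds on [1,3], so largest k = 2.

2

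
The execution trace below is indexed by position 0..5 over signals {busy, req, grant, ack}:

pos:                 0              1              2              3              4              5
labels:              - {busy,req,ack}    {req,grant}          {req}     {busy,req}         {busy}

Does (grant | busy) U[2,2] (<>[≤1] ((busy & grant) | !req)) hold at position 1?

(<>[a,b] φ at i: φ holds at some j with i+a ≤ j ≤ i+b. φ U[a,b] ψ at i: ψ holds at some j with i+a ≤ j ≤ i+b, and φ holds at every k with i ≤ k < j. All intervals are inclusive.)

No

Need some j in [3,3] with <>[≤1] ((busy & grant) | !req), and (grant | busy) at every k in [1,j-1].
  j=3: <>[≤1] ((busy & grant) | !req) — fails (none in [3,4]).
No j in the window works → until fails.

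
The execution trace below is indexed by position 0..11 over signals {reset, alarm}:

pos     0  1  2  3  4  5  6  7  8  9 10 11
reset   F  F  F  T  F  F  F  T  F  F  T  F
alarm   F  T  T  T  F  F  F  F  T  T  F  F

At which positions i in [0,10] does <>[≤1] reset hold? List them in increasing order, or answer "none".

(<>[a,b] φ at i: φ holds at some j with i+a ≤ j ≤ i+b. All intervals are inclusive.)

Evaluate at each i in [0,10]:
  i=0: ✗ (none in [0,1])
  i=1: ✗ (none in [1,2])
  i=2: ✓ (witness j=3)
  i=3: ✓ (witness j=3)
  i=4: ✗ (none in [4,5])
  i=5: ✗ (none in [5,6])
  i=6: ✓ (witness j=7)
  i=7: ✓ (witness j=7)
  i=8: ✗ (none in [8,9])
  i=9: ✓ (witness j=10)
  i=10: ✓ (witness j=10)

2, 3, 6, 7, 9, 10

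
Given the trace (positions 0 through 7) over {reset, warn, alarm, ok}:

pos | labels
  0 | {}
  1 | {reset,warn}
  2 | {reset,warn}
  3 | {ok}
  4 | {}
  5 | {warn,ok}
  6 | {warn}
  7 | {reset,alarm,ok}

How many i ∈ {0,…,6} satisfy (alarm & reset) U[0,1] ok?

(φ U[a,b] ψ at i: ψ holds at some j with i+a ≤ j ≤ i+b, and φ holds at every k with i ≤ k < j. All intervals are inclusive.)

Evaluate at each i in [0,6]:
  i=0: ✗ (no rhs in [0,1])
  i=1: ✗ (no rhs in [1,2])
  i=2: ✗ (lhs fails at k=2 before rhs at j=3)
  i=3: ✓ (rhs at j=3)
  i=4: ✗ (lhs fails at k=4 before rhs at j=5)
  i=5: ✓ (rhs at j=5)
  i=6: ✗ (lhs fails at k=6 before rhs at j=7)
Positions where it holds: {3, 5} → 2.

2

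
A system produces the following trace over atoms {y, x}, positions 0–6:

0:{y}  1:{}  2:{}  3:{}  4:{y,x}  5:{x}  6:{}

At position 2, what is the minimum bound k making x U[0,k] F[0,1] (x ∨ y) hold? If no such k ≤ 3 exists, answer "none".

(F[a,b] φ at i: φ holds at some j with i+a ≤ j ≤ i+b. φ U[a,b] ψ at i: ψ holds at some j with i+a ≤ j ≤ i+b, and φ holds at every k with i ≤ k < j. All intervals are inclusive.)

Need earliest j ≥ 2 with F[0,1] (x ∨ y), and x at every k in [2,j-1].
  j=2: rhs fails.
  j=3: rhs holds but lhs fails at k=2.
  j=4: rhs holds but lhs fails at k=2.
  j=5: rhs holds but lhs fails at k=2.
No witness within the range → none.

none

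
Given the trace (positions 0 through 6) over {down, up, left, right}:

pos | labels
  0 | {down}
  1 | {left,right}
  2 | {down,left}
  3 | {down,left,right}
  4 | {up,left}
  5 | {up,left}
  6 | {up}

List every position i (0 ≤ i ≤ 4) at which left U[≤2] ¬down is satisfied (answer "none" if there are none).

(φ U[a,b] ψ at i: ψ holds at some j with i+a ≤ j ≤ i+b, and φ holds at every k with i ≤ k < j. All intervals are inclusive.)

Evaluate at each i in [0,4]:
  i=0: ✗ (lhs fails at k=0 before rhs at j=1)
  i=1: ✓ (rhs at j=1)
  i=2: ✓ (rhs at j=4; lhs holds on [2,3])
  i=3: ✓ (rhs at j=4; lhs holds on [3,3])
  i=4: ✓ (rhs at j=4)

1, 2, 3, 4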